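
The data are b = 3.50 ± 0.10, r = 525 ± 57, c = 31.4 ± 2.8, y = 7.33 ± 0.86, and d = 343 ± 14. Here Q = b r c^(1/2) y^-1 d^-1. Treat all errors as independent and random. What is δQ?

Products/powers → add relative errors in quadrature, weighted by exponent:
  (1·δb/b)² = (1×0.0286)² = 0.000816;  (1·δr/r)² = (1×0.109)² = 0.0118;  (½·δc/c)² = (0.5×0.0892)² = 0.00199;  (-1·δy/y)² = (-1×0.117)² = 0.0138;  (-1·δd/d)² = (-1×0.0408)² = 0.00167
δQ/Q = √(0.0300) = 0.173
Q = 4.10, so δQ = 0.173 × 4.10 = 0.710.

0.710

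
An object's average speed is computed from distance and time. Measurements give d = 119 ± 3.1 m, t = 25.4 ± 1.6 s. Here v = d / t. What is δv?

Each factor contributes (exponent × relative error)² to (δv/v)²:
  (1·δd/d)² = (1×0.0261)² = 0.000679;  (-1·δt/t)² = (-1×0.0630)² = 0.00397
δv/v = √(0.00465) = 0.0682
v = 4.69 m/s, so δv = 0.0682 × 4.69 = 0.319 m/s.

0.319 m/s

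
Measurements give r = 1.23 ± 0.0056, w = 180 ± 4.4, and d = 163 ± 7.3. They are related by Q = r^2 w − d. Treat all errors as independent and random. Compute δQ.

Let p = r^2·w = 272. δp/p = √((2·δr/r)² + (1·δw/w)²) = √(8.29e-05 + 0.000598) = 0.0261, so δp = 7.10.
Q = p − d: δQ = √(δp² + δd²) = √(50.5 + 53.3) = 10.2

10.2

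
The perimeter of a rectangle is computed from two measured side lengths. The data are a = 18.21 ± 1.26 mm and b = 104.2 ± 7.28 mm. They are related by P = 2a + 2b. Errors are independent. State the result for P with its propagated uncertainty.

244.8 ± 14.8 mm

Each term contributes (cᵢ δxᵢ)² to (δP)²:
  (2·δa)² = 6.35;  (2·δb)² = 212
δP = √(218) = 14.8 mm
P = 244.8 mm.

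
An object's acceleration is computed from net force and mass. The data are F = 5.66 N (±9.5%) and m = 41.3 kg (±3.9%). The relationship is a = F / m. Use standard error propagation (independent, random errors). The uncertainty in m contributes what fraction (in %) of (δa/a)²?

14.4%

(δa/a)² = (1·δF/F)² + (-1·δm/m)²
  F term: (1×0.0950)² = 0.00903
  m term: (-1×0.0390)² = 0.00152
Total = 0.0105. Share from m = 0.00152/0.0105 = 0.144.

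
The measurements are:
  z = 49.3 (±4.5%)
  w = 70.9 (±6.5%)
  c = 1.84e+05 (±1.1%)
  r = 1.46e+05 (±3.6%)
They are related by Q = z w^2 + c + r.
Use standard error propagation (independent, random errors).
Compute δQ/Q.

0.0598

Let p = z·w^2 = 2.48e+05. δp/p = √((1·δz/z)² + (2·δw/w)²) = √(0.00202 + 0.0169) = 0.138, so δp = 34100.
Q = p + c + r: δQ = √(δp² + δc² + δr²) = √(1.16e+09 + 4.1e+06 + 2.76e+07) = 34600
Q = 5.78e+05, so δQ/Q = 34600/5.78e+05 = 0.0598.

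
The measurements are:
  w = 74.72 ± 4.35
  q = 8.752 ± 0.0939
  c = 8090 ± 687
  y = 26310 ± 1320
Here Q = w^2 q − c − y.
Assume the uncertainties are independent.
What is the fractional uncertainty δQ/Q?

0.408

Let p = w^2·q = 48860. δp/p = √((2·δw/w)² + (1·δq/q)²) = √(0.0136 + 0.000115) = 0.117, so δp = 5710.
Q = p − c − y: δQ = √(δp² + δc² + δy²) = √(3.26e+07 + 4.72e+05 + 1.74e+06) = 5900
Q = 14460, so δQ/Q = 5900/14460 = 0.408.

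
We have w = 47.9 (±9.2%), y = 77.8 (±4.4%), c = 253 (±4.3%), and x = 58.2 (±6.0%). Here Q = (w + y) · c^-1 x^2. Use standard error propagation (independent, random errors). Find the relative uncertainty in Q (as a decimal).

Let u = w + y = 126. δu = √(δw² + δy²) = √(19.4 + 11.7) = 5.58, so δu/u = 0.0444.
Q is then a monomial in u, c, x:
δQ/Q = √((δu/u)² + (-1·δc/c)² + (2·δx/x)²) = √(0.00197 + 0.00185 + 0.0144) = 0.135

0.135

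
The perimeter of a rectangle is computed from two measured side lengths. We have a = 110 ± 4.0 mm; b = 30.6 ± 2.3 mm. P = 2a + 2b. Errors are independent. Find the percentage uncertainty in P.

P is a linear combination, so absolute uncertainties add in quadrature:
  (2·δa)² = 64.0;  (2·δb)² = 21.2
δP = √(85.2) = 9.23 mm
P = 281 mm, so δP/P = 9.23/281 = 0.0328.

3.28%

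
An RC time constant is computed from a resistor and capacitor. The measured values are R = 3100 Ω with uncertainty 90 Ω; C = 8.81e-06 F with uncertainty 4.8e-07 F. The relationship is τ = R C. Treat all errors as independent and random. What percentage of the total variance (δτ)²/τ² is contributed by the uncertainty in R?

22.1%

(δτ/τ)² = (1·δR/R)² + (1·δC/C)²
  R term: (1×0.0290)² = 0.000843
  C term: (1×0.0545)² = 0.00297
Total = 0.00381. Share from R = 0.000843/0.00381 = 0.221.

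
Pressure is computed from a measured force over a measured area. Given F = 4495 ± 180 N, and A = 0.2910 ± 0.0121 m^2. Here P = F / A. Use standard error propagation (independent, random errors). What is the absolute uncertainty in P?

Relative error in a monomial: (δP/P)² = Σ (nᵢ · δxᵢ/xᵢ)².
  (1·δF/F)² = (1×0.0400)² = 0.00160;  (-1·δA/A)² = (-1×0.0416)² = 0.00173
δP/P = √(0.00333) = 0.0577
P = 15450 Pa, so δP = 0.0577 × 15450 = 892 Pa.

892 Pa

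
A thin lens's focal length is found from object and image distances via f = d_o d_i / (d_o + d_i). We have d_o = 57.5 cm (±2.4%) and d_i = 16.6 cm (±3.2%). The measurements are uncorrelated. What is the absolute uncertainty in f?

∂f/∂d_o = (d_i/(d_o+d_i))² = 0.0502;  ∂f/∂d_i = (d_o/(d_o+d_i))² = 0.602
δf = √((∂f/∂d_o · δd_o)² + (∂f/∂d_i · δd_i)²) = √(0.00480 + 0.102) = 0.327 cm

0.327 cm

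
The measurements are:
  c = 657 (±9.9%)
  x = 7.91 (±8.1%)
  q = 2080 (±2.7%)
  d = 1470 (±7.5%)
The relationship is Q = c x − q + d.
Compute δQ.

676

Let p = c·x = 5200. δp/p = √((1·δc/c)² + (1·δx/x)²) = √(0.00980 + 0.00656) = 0.128, so δp = 665.
Q = p − q + d: δQ = √(δp² + δq² + δd²) = √(4.42e+05 + 3150 + 12200) = 676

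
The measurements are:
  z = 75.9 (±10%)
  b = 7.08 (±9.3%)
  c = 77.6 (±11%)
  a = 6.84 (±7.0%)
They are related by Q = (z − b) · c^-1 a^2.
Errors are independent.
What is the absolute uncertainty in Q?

Let u = z − b = 68.8. δu = √(δz² + δb²) = √(57.6 + 0.434) = 7.62, so δu/u = 0.111.
Q is then a monomial in u, c, a:
δQ/Q = √((δu/u)² + (-1·δc/c)² + (2·δa/a)²) = √(0.0123 + 0.0121 + 0.0196) = 0.210
Q = 41.5, so δQ = 0.210 × 41.5 = 8.70.

8.70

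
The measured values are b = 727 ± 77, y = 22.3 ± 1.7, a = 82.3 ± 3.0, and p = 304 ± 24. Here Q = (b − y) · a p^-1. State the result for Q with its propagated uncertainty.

Let u = b − y = 705. δu = √(δb² + δy²) = √(5930 + 2.89) = 77.0, so δu/u = 0.109.
Q is then a monomial in u, a, p:
δQ/Q = √((δu/u)² + (1·δa/a)² + (-1·δp/p)²) = √(0.0119 + 0.00133 + 0.00623) = 0.140
Q = 191, so δQ = 0.140 × 191 = 26.6.

191 ± 26.6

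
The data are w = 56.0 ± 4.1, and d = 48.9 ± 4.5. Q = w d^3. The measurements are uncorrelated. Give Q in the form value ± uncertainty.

Relative error in a monomial: (δQ/Q)² = Σ (nᵢ · δxᵢ/xᵢ)².
  (1·δw/w)² = (1×0.0732)² = 0.00536;  (3·δd/d)² = (3×0.0920)² = 0.0762
δQ/Q = √(0.0816) = 0.286
Q = 6.55e+06, so δQ = 0.286 × 6.55e+06 = 1.87e+06.

(6.55 ± 1.87) × 10^6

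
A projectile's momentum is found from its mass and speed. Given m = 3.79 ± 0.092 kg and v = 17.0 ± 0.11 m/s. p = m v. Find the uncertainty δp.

1.62 kg·m/s

p is a product of powers, so relative uncertainties combine in quadrature:
  (1·δm/m)² = (1×0.0243)² = 0.000589;  (1·δv/v)² = (1×0.00647)² = 4.19e-05
δp/p = √(0.000631) = 0.0251
p = 64.4 kg·m/s, so δp = 0.0251 × 64.4 = 1.62 kg·m/s.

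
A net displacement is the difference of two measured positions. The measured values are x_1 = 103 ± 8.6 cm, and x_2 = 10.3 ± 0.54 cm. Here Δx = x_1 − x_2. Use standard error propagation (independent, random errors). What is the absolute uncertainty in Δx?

8.62 cm

Absolute uncertainties add in quadrature for a linear combination:
  (δx_1)² = 74.0;  (δx_2)² = 0.292
δΔx = √(74.3) = 8.62 cm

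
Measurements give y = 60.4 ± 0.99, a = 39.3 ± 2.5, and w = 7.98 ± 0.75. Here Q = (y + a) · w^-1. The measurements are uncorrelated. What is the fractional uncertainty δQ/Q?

0.0978

Let u = y + a = 99.7. δu = √(δy² + δa²) = √(0.980 + 6.25) = 2.69, so δu/u = 0.0270.
Q is then a monomial in u, w:
δQ/Q = √((δu/u)² + (-1·δw/w)²) = √(0.000727 + 0.00883) = 0.0978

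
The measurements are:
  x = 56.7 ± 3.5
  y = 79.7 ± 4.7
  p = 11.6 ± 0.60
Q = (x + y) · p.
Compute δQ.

Let u = x + y = 136. δu = √(δx² + δy²) = √(12.2 + 22.1) = 5.86, so δu/u = 0.0430.
Q is then a monomial in u, p:
δQ/Q = √((δu/u)² + (1·δp/p)²) = √(0.00185 + 0.00268) = 0.0672
Q = 1580, so δQ = 0.0672 × 1580 = 106.

106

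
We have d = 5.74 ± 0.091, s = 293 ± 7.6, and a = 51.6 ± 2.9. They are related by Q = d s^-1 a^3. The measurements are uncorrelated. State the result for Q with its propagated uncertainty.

Q is a product of powers, so relative uncertainties combine in quadrature:
  (1·δd/d)² = (1×0.0159)² = 0.000251;  (-1·δs/s)² = (-1×0.0259)² = 0.000673;  (3·δa/a)² = (3×0.0562)² = 0.0284
δQ/Q = √(0.0294) = 0.171
Q = 2690, so δQ = 0.171 × 2690 = 461.

2690 ± 461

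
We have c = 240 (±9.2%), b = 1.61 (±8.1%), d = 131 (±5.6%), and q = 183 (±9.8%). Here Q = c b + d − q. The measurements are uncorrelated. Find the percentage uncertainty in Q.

15.3%

Let p = c·b = 386. δp/p = √((1·δc/c)² + (1·δb/b)²) = √(0.00846 + 0.00656) = 0.123, so δp = 47.4.
Q = p + d − q: δQ = √(δp² + δd² + δq²) = √(2240 + 53.8 + 322) = 51.2
Q = 334, so δQ/Q = 51.2/334 = 0.153.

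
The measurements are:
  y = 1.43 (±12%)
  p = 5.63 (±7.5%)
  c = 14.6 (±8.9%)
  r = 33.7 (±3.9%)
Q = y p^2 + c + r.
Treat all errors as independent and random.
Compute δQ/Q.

0.0951

Let w = y·p^2 = 45.3. δw/w = √((1·δy/y)² + (2·δp/p)²) = √(0.0144 + 0.0225) = 0.192, so δw = 8.71.
Q = w + c + r: δQ = √(δw² + δc² + δr²) = √(75.8 + 1.69 + 1.73) = 8.90
Q = 93.6, so δQ/Q = 8.90/93.6 = 0.0951.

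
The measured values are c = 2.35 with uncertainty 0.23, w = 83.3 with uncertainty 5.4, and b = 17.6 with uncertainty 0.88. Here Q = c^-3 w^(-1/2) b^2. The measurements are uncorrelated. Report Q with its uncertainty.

2.62 ± 0.816

Since Q is a product/quotient, work with relative uncertainties:
  (-3·δc/c)² = (-3×0.0979)² = 0.0862;  (−½·δw/w)² = (-0.5×0.0648)² = 0.00105;  (2·δb/b)² = (2×0.0500)² = 0.0100
δQ/Q = √(0.0973) = 0.312
Q = 2.62, so δQ = 0.312 × 2.62 = 0.816.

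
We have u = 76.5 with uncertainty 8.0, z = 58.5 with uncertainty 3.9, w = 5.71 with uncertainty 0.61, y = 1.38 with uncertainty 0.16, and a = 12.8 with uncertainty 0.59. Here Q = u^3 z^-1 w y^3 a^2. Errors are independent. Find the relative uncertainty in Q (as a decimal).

Since Q is a product/quotient, work with relative uncertainties:
  (3·δu/u)² = (3×0.105)² = 0.0984;  (-1·δz/z)² = (-1×0.0667)² = 0.00444;  (1·δw/w)² = (1×0.107)² = 0.0114;  (3·δy/y)² = (3×0.116)² = 0.121;  (2·δa/a)² = (2×0.0461)² = 0.00850
δQ/Q = √(0.244) = 0.494

0.494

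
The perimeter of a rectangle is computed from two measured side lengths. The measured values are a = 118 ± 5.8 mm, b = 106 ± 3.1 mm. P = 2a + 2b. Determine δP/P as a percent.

2.94%

For a sum/difference, combine absolute errors in quadrature:
  (2·δa)² = 135;  (2·δb)² = 38.4
δP = √(173) = 13.2 mm
P = 448 mm, so δP/P = 13.2/448 = 0.0294.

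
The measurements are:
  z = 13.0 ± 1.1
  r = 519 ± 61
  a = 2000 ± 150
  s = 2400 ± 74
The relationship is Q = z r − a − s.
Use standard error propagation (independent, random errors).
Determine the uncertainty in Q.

991

Let p = z·r = 6750. δp/p = √((1·δz/z)² + (1·δr/r)²) = √(0.00716 + 0.0138) = 0.145, so δp = 977.
Q = p − a − s: δQ = √(δp² + δa² + δs²) = √(9.55e+05 + 22500 + 5480) = 991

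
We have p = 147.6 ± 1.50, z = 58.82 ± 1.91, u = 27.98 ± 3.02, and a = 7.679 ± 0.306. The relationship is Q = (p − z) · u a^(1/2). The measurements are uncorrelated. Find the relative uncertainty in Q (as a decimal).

0.113

Let w = p − z = 88.78. δw = √(δp² + δz²) = √(2.25 + 3.65) = 2.43, so δw/w = 0.0274.
Q is then a monomial in w, u, a:
δQ/Q = √((δw/w)² + (1·δu/u)² + (½·δa/a)²) = √(0.000748 + 0.0116 + 0.000397) = 0.113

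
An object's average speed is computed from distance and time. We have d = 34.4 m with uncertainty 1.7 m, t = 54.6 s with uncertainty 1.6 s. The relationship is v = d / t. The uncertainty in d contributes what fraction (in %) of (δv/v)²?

74.0%

(δv/v)² = (1·δd/d)² + (-1·δt/t)²
  d term: (1×0.0494)² = 0.00244
  t term: (-1×0.0293)² = 0.000859
Total = 0.00330. Share from d = 0.00244/0.00330 = 0.740.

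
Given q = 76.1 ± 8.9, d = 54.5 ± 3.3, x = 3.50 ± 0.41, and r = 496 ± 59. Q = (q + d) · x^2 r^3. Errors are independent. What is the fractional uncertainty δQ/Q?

0.433

Let u = q + d = 131. δu = √(δq² + δd²) = √(79.2 + 10.9) = 9.49, so δu/u = 0.0727.
Q is then a monomial in u, x, r:
δQ/Q = √((δu/u)² + (2·δx/x)² + (3·δr/r)²) = √(0.00528 + 0.0549 + 0.127) = 0.433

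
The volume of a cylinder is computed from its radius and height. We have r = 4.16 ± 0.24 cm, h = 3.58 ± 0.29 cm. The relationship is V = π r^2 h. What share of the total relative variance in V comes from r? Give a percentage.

67.0%

(δV/V)² = (2·δr/r)² + (1·δh/h)²
  r term: (2×0.0577)² = 0.0133
  h term: (1×0.0810)² = 0.00656
Total = 0.0199. Share from r = 0.0133/0.0199 = 0.670.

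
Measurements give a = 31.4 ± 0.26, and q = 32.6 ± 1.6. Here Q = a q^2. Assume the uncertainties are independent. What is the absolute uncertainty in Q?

Q is a product of powers, so relative uncertainties combine in quadrature:
  (1·δa/a)² = (1×0.00828)² = 6.86e-05;  (2·δq/q)² = (2×0.0491)² = 0.00964
δQ/Q = √(0.00970) = 0.0985
Q = 33400, so δQ = 0.0985 × 33400 = 3290.

3290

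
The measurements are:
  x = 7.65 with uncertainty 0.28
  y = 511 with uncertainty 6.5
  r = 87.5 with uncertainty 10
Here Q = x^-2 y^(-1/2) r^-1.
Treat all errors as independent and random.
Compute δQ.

Since Q is a product/quotient, work with relative uncertainties:
  (-2·δx/x)² = (-2×0.0366)² = 0.00536;  (−½·δy/y)² = (-0.5×0.0127)² = 4.05e-05;  (-1·δr/r)² = (-1×0.114)² = 0.0131
δQ/Q = √(0.0185) = 0.136
Q = 8.64e-06, so δQ = 0.136 × 8.64e-06 = 1.17e-06.

1.17e-06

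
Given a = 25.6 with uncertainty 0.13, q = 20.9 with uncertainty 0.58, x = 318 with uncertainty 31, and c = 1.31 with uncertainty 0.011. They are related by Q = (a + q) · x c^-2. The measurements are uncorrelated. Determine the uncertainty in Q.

859

Let u = a + q = 46.5. δu = √(δa² + δq²) = √(0.0169 + 0.336) = 0.594, so δu/u = 0.0128.
Q is then a monomial in u, x, c:
δQ/Q = √((δu/u)² + (1·δx/x)² + (-2·δc/c)²) = √(0.000163 + 0.00950 + 0.000282) = 0.0997
Q = 8620, so δQ = 0.0997 × 8620 = 859.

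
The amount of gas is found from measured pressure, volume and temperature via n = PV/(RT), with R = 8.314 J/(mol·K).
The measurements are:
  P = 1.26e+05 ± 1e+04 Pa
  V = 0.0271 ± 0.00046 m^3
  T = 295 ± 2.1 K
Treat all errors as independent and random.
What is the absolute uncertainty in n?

Relative error in a monomial: (δn/n)² = Σ (nᵢ · δxᵢ/xᵢ)².
  (1·δP/P)² = (1×0.0794)² = 0.00630;  (1·δV/V)² = (1×0.0170)² = 0.000288;  (-1·δT/T)² = (-1×0.00712)² = 5.07e-05
δn/n = √(0.00664) = 0.0815
n = 1.39 mol, so δn = 0.0815 × 1.39 = 0.113 mol.

0.113 mol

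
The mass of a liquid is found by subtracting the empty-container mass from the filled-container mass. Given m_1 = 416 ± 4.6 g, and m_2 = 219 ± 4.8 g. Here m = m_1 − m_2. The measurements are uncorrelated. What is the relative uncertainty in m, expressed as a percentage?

Absolute uncertainties add in quadrature for a linear combination:
  (δm_1)² = 21.2;  (δm_2)² = 23.0
δm = √(44.2) = 6.65 g
m = 197 g, so δm/m = 6.65/197 = 0.0337.

3.37%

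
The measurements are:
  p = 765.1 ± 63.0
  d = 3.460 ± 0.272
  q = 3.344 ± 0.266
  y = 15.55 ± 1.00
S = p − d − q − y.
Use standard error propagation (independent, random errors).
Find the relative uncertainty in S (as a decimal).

0.0848

S is a linear combination, so absolute uncertainties add in quadrature:
  (δp)² = 3970;  (δd)² = 0.0740;  (δq)² = 0.0708;  (δy)² = 1.00
δS = √(3970) = 63.0
S = 742.7, so δS/S = 63.0/742.7 = 0.0848.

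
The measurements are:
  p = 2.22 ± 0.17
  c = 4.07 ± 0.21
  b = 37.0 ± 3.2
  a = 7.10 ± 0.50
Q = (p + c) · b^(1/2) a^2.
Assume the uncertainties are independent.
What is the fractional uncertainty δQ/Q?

0.153

Let u = p + c = 6.29. δu = √(δp² + δc²) = √(0.0289 + 0.0441) = 0.270, so δu/u = 0.0430.
Q is then a monomial in u, b, a:
δQ/Q = √((δu/u)² + (½·δb/b)² + (2·δa/a)²) = √(0.00185 + 0.00187 + 0.0198) = 0.153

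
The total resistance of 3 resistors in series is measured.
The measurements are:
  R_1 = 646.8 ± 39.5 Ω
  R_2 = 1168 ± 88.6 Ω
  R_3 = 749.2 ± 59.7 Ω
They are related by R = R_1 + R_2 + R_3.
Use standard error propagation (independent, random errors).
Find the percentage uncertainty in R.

4.44%

Sums and differences: (δR)² = Σ (cᵢ δxᵢ)².
  (δR_1)² = 1560;  (δR_2)² = 7850;  (δR_3)² = 3560
δR = √(13000) = 114 Ω
R = 2564 Ω, so δR/R = 114/2564 = 0.0444.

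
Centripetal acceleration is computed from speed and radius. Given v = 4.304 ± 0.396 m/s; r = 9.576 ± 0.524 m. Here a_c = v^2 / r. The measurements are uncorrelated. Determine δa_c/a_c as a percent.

Products/powers → add relative errors in quadrature, weighted by exponent:
  (2·δv/v)² = (2×0.0920)² = 0.0339;  (-1·δr/r)² = (-1×0.0547)² = 0.00299
δa_c/a_c = √(0.0369) = 0.192

19.2%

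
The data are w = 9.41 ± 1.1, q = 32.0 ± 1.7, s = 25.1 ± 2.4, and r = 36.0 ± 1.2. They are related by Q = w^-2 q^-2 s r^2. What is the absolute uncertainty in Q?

0.101

For a monomial Q ∝ w^-2, q^-2, s, r^2, fractional errors add in quadrature:
  (-2·δw/w)² = (-2×0.117)² = 0.0547;  (-2·δq/q)² = (-2×0.0531)² = 0.0113;  (1·δs/s)² = (1×0.0956)² = 0.00914;  (2·δr/r)² = (2×0.0333)² = 0.00444
δQ/Q = √(0.0795) = 0.282
Q = 0.359, so δQ = 0.282 × 0.359 = 0.101.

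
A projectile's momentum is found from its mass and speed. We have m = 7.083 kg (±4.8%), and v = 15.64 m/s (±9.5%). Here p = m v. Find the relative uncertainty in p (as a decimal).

Since p is a product/quotient, work with relative uncertainties:
  (1·δm/m)² = (1×0.0480)² = 0.00230;  (1·δv/v)² = (1×0.0950)² = 0.00903
δp/p = √(0.0113) = 0.106

0.106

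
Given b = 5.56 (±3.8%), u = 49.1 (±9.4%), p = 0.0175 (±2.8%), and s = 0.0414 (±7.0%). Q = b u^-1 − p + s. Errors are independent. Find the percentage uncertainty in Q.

Let w = b·u^-1 = 0.113. δw/w = √((1·δb/b)² + (-1·δu/u)²) = √(0.00144 + 0.00884) = 0.101, so δw = 0.0115.
Q = w − p + s: δQ = √(δw² + δp² + δs²) = √(0.000132 + 2.4e-07 + 8.4e-06) = 0.0119
Q = 0.137, so δQ/Q = 0.0119/0.137 = 0.0864.

8.64%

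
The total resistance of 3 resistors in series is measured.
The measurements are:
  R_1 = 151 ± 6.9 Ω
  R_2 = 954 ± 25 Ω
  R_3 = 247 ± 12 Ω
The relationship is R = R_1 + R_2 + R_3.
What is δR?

28.6 Ω

Absolute uncertainties add in quadrature for a linear combination:
  (δR_1)² = 47.6;  (δR_2)² = 625;  (δR_3)² = 144
δR = √(817) = 28.6 Ω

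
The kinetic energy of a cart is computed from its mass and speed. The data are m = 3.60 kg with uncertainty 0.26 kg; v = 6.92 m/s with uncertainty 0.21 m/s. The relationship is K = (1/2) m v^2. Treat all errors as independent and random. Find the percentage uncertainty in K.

9.43%

Each factor contributes (exponent × relative error)² to (δK/K)²:
  (1·δm/m)² = (1×0.0722)² = 0.00522;  (2·δv/v)² = (2×0.0303)² = 0.00368
δK/K = √(0.00890) = 0.0943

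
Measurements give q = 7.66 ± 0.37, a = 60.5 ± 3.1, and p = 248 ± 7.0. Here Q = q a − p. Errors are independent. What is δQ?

Let w = q·a = 463. δw/w = √((1·δq/q)² + (1·δa/a)²) = √(0.00233 + 0.00263) = 0.0704, so δw = 32.6.
Q = w − p: δQ = √(δw² + δp²) = √(1060 + 49.0) = 33.4

33.4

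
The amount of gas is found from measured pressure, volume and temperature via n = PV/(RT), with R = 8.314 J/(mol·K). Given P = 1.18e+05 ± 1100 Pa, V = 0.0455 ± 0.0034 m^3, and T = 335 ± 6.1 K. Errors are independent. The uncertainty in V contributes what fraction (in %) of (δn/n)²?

(δn/n)² = (1·δP/P)² + (1·δV/V)² + (-1·δT/T)²
  P term: (1×0.00932)² = 8.69e-05
  V term: (1×0.0747)² = 0.00558
  T term: (-1×0.0182)² = 0.000332
Total = 0.00600. Share from V = 0.00558/0.00600 = 0.930.

93.0%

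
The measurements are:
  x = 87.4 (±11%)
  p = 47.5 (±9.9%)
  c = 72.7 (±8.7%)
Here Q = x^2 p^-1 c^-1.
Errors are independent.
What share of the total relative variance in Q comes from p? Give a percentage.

14.9%

(δQ/Q)² = (2·δx/x)² + (-1·δp/p)² + (-1·δc/c)²
  x term: (2×0.110)² = 0.0484
  p term: (-1×0.0990)² = 0.00980
  c term: (-1×0.0870)² = 0.00757
Total = 0.0658. Share from p = 0.00980/0.0658 = 0.149.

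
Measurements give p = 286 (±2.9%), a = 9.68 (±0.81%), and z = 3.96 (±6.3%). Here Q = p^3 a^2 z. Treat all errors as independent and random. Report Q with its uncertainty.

(8.68 ± 0.943) × 10^9

For a monomial Q ∝ p^3, a^2, z, fractional errors add in quadrature:
  (3·δp/p)² = (3×0.0290)² = 0.00757;  (2·δa/a)² = (2×0.00810)² = 0.000262;  (1·δz/z)² = (1×0.0630)² = 0.00397
δQ/Q = √(0.0118) = 0.109
Q = 8.68e+09, so δQ = 0.109 × 8.68e+09 = 9.43e+08.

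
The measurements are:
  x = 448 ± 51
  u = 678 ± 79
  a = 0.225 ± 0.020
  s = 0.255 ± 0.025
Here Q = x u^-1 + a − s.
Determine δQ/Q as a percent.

Let p = x·u^-1 = 0.661. δp/p = √((1·δx/x)² + (-1·δu/u)²) = √(0.0130 + 0.0136) = 0.163, so δp = 0.108.
Q = p + a − s: δQ = √(δp² + δa² + δs²) = √(0.0116 + 0.000400 + 0.000625) = 0.112
Q = 0.631, so δQ/Q = 0.112/0.631 = 0.178.

17.8%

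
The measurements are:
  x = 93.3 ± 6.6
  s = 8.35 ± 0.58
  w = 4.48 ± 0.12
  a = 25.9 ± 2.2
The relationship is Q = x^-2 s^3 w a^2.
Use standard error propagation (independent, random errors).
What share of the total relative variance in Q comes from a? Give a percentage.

(δQ/Q)² = (-2·δx/x)² + (3·δs/s)² + (1·δw/w)² + (2·δa/a)²
  x term: (-2×0.0707)² = 0.0200
  s term: (3×0.0695)² = 0.0434
  w term: (1×0.0268)² = 0.000717
  a term: (2×0.0849)² = 0.0289
Total = 0.0930. Share from a = 0.0289/0.0930 = 0.310.

31.0%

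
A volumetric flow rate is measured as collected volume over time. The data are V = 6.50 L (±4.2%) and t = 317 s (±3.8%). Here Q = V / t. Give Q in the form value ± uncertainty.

Q is a product of powers, so relative uncertainties combine in quadrature:
  (1·δV/V)² = (1×0.0420)² = 0.00176;  (-1·δt/t)² = (-1×0.0380)² = 0.00144
δQ/Q = √(0.00321) = 0.0566
Q = 0.0205 L/s, so δQ = 0.0566 × 0.0205 = 0.00116 L/s.

0.0205 ± 0.00116 L/s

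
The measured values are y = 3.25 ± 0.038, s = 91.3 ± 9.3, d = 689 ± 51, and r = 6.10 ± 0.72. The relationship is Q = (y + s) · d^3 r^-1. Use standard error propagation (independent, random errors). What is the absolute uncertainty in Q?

1.37e+09

Let u = y + s = 94.5. δu = √(δy² + δs²) = √(0.00144 + 86.5) = 9.30, so δu/u = 0.0984.
Q is then a monomial in u, d, r:
δQ/Q = √((δu/u)² + (3·δd/d)² + (-1·δr/r)²) = √(0.00967 + 0.0493 + 0.0139) = 0.270
Q = 5.07e+09, so δQ = 0.270 × 5.07e+09 = 1.37e+09.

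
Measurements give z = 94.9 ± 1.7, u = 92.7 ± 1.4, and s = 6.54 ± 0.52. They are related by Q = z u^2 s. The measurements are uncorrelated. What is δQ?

For a monomial Q ∝ z, u^2, s, fractional errors add in quadrature:
  (1·δz/z)² = (1×0.0179)² = 0.000321;  (2·δu/u)² = (2×0.0151)² = 0.000912;  (1·δs/s)² = (1×0.0795)² = 0.00632
δQ/Q = √(0.00756) = 0.0869
Q = 5.33e+06, so δQ = 0.0869 × 5.33e+06 = 4.64e+05.

4.64e+05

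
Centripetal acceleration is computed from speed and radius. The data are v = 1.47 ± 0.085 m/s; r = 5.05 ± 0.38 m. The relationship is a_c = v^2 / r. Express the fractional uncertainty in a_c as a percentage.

Products/powers → add relative errors in quadrature, weighted by exponent:
  (2·δv/v)² = (2×0.0578)² = 0.0134;  (-1·δr/r)² = (-1×0.0752)² = 0.00566
δa_c/a_c = √(0.0190) = 0.138

13.8%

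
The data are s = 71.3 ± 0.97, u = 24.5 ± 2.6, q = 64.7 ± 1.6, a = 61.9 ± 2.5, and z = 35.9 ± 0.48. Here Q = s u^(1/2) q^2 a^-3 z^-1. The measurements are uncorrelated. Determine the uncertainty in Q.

0.0247

Each factor contributes (exponent × relative error)² to (δQ/Q)²:
  (1·δs/s)² = (1×0.0136)² = 0.000185;  (½·δu/u)² = (0.5×0.106)² = 0.00282;  (2·δq/q)² = (2×0.0247)² = 0.00245;  (-3·δa/a)² = (-3×0.0404)² = 0.0147;  (-1·δz/z)² = (-1×0.0134)² = 0.000179
δQ/Q = √(0.0203) = 0.142
Q = 0.174, so δQ = 0.142 × 0.174 = 0.0247.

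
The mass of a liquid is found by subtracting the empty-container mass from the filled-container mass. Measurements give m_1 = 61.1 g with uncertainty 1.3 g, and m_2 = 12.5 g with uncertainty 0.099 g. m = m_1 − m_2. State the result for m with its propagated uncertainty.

For a sum/difference, combine absolute errors in quadrature:
  (δm_1)² = 1.69;  (δm_2)² = 0.00980
δm = √(1.70) = 1.30 g
m = 48.6 g.

48.6 ± 1.30 g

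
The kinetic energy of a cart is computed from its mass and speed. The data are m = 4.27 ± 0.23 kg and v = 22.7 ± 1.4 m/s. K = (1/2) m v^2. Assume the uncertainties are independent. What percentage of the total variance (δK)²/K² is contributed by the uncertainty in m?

16.0%

(δK/K)² = (1·δm/m)² + (2·δv/v)²
  m term: (1×0.0539)² = 0.00290
  v term: (2×0.0617)² = 0.0152
Total = 0.0181. Share from m = 0.00290/0.0181 = 0.160.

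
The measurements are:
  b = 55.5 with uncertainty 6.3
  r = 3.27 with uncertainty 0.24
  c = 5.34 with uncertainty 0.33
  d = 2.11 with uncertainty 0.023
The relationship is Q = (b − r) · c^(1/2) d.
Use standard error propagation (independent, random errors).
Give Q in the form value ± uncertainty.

Let u = b − r = 52.2. δu = √(δb² + δr²) = √(39.7 + 0.0576) = 6.30, so δu/u = 0.121.
Q is then a monomial in u, c, d:
δQ/Q = √((δu/u)² + (½·δc/c)² + (1·δd/d)²) = √(0.0146 + 0.000955 + 0.000119) = 0.125
Q = 255, so δQ = 0.125 × 255 = 31.9.

255 ± 31.9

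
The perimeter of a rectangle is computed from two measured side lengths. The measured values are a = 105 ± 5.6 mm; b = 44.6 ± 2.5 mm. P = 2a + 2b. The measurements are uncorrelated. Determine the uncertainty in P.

For a sum/difference, combine absolute errors in quadrature:
  (2·δa)² = 125;  (2·δb)² = 25.0
δP = √(150) = 12.3 mm

12.3 mm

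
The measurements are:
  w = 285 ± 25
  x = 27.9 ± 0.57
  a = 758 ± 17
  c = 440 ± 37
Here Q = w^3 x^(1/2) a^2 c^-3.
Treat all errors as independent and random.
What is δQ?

3.03e+05

Q is a product of powers, so relative uncertainties combine in quadrature:
  (3·δw/w)² = (3×0.0877)² = 0.0693;  (½·δx/x)² = (0.5×0.0204)² = 0.000104;  (2·δa/a)² = (2×0.0224)² = 0.00201;  (-3·δc/c)² = (-3×0.0841)² = 0.0636
δQ/Q = √(0.135) = 0.367
Q = 8.25e+05, so δQ = 0.367 × 8.25e+05 = 3.03e+05.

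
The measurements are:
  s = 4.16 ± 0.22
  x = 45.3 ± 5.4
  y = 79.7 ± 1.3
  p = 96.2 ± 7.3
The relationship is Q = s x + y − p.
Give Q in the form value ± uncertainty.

Let w = s·x = 188. δw/w = √((1·δs/s)² + (1·δx/x)²) = √(0.00280 + 0.0142) = 0.130, so δw = 24.6.
Q = w + y − p: δQ = √(δw² + δy² + δp²) = √(604 + 1.69 + 53.3) = 25.7
Q = 172.

172 ± 25.7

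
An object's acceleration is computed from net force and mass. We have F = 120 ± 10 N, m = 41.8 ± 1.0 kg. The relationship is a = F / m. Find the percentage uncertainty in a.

Since a is a product/quotient, work with relative uncertainties:
  (1·δF/F)² = (1×0.0833)² = 0.00694;  (-1·δm/m)² = (-1×0.0239)² = 0.000572
δa/a = √(0.00752) = 0.0867

8.67%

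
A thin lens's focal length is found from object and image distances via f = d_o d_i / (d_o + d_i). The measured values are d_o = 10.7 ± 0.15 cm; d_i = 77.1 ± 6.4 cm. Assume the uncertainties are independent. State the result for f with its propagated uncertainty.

∂f/∂d_o = (d_i/(d_o+d_i))² = 0.771;  ∂f/∂d_i = (d_o/(d_o+d_i))² = 0.0149
δf = √((∂f/∂d_o · δd_o)² + (∂f/∂d_i · δd_i)²) = √(0.0134 + 0.00903) = 0.150 cm
f = 9.40 cm.

9.40 ± 0.150 cm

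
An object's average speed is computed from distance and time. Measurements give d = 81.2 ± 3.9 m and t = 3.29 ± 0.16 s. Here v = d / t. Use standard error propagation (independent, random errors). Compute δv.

1.69 m/s

v is a product of powers, so relative uncertainties combine in quadrature:
  (1·δd/d)² = (1×0.0480)² = 0.00231;  (-1·δt/t)² = (-1×0.0486)² = 0.00237
δv/v = √(0.00467) = 0.0684
v = 24.7 m/s, so δv = 0.0684 × 24.7 = 1.69 m/s.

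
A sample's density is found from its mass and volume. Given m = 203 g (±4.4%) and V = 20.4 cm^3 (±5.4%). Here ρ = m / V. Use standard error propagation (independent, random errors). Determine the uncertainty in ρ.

Relative error in a monomial: (δρ/ρ)² = Σ (nᵢ · δxᵢ/xᵢ)².
  (1·δm/m)² = (1×0.0440)² = 0.00194;  (-1·δV/V)² = (-1×0.0540)² = 0.00292
δρ/ρ = √(0.00485) = 0.0697
ρ = 9.95 g/cm^3, so δρ = 0.0697 × 9.95 = 0.693 g/cm^3.

0.693 g/cm^3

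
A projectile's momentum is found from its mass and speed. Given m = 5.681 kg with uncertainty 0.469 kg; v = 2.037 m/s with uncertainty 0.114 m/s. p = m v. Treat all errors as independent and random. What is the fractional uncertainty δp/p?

0.0997

Each factor contributes (exponent × relative error)² to (δp/p)²:
  (1·δm/m)² = (1×0.0826)² = 0.00682;  (1·δv/v)² = (1×0.0560)² = 0.00313
δp/p = √(0.00995) = 0.0997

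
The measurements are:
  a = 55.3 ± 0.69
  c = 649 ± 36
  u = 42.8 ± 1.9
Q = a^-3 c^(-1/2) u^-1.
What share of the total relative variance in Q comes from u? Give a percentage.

47.6%

(δQ/Q)² = (-3·δa/a)² + (−½·δc/c)² + (-1·δu/u)²
  a term: (-3×0.0125)² = 0.00140
  c term: (-0.5×0.0555)² = 0.000769
  u term: (-1×0.0444)² = 0.00197
Total = 0.00414. Share from u = 0.00197/0.00414 = 0.476.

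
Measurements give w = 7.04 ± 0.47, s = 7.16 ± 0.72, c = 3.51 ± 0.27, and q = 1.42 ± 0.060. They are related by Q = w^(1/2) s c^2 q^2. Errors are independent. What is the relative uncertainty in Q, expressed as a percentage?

For a monomial Q ∝ w^(1/2), s, c^2, q^2, fractional errors add in quadrature:
  (½·δw/w)² = (0.5×0.0668)² = 0.00111;  (1·δs/s)² = (1×0.101)² = 0.0101;  (2·δc/c)² = (2×0.0769)² = 0.0237;  (2·δq/q)² = (2×0.0423)² = 0.00714
δQ/Q = √(0.0420) = 0.205

20.5%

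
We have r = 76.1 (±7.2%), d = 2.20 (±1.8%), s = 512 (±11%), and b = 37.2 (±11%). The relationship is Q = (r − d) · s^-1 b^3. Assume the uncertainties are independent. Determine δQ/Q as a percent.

35.6%

Let u = r − d = 73.9. δu = √(δr² + δd²) = √(30.0 + 0.00157) = 5.48, so δu/u = 0.0741.
Q is then a monomial in u, s, b:
δQ/Q = √((δu/u)² + (-1·δs/s)² + (3·δb/b)²) = √(0.00550 + 0.0121 + 0.109) = 0.356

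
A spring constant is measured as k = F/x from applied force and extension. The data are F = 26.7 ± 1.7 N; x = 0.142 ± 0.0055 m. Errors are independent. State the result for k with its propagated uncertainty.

Relative error in a monomial: (δk/k)² = Σ (nᵢ · δxᵢ/xᵢ)².
  (1·δF/F)² = (1×0.0637)² = 0.00405;  (-1·δx/x)² = (-1×0.0387)² = 0.00150
δk/k = √(0.00555) = 0.0745
k = 188 N/m, so δk = 0.0745 × 188 = 14.0 N/m.

188 ± 14.0 N/m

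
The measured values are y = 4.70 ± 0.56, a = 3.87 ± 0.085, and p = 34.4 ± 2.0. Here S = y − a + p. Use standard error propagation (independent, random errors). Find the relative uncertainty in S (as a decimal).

0.0590

Absolute uncertainties add in quadrature for a linear combination:
  (δy)² = 0.314;  (δa)² = 0.00723;  (δp)² = 4.00
δS = √(4.32) = 2.08
S = 35.2, so δS/S = 2.08/35.2 = 0.0590.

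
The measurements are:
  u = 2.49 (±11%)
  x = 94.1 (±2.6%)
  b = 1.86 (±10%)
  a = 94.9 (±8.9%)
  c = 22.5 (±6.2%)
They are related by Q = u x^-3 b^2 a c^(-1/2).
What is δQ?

5.36e-05

Q is a product of powers, so relative uncertainties combine in quadrature:
  (1·δu/u)² = (1×0.110)² = 0.0121;  (-3·δx/x)² = (-3×0.0260)² = 0.00608;  (2·δb/b)² = (2×0.100)² = 0.0400;  (1·δa/a)² = (1×0.0890)² = 0.00792;  (−½·δc/c)² = (-0.5×0.0620)² = 0.000961
δQ/Q = √(0.0671) = 0.259
Q = 0.000207, so δQ = 0.259 × 0.000207 = 5.36e-05.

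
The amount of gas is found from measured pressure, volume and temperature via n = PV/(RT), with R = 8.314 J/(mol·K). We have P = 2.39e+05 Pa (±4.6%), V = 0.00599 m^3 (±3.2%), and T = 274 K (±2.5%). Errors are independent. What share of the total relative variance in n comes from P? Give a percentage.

56.2%

(δn/n)² = (1·δP/P)² + (1·δV/V)² + (-1·δT/T)²
  P term: (1×0.0460)² = 0.00212
  V term: (1×0.0320)² = 0.00102
  T term: (-1×0.0250)² = 0.000625
Total = 0.00377. Share from P = 0.00212/0.00377 = 0.562.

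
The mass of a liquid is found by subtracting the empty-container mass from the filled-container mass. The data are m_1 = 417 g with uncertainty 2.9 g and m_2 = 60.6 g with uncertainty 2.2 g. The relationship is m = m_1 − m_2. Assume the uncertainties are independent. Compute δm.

Absolute uncertainties add in quadrature for a linear combination:
  (δm_1)² = 8.41;  (δm_2)² = 4.84
δm = √(13.2) = 3.64 g

3.64 g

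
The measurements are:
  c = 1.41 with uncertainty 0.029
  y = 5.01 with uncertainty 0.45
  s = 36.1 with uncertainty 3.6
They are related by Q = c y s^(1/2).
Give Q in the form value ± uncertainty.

Each factor contributes (exponent × relative error)² to (δQ/Q)²:
  (1·δc/c)² = (1×0.0206)² = 0.000423;  (1·δy/y)² = (1×0.0898)² = 0.00807;  (½·δs/s)² = (0.5×0.0997)² = 0.00249
δQ/Q = √(0.0110) = 0.105
Q = 42.4, so δQ = 0.105 × 42.4 = 4.45.

42.4 ± 4.45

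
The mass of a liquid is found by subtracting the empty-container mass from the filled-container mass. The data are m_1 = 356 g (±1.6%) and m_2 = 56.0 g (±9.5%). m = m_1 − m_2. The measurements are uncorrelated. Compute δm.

For a sum/difference, combine absolute errors in quadrature:
  (δm_1)² = 32.4;  (δm_2)² = 28.3
δm = √(60.7) = 7.79 g

7.79 g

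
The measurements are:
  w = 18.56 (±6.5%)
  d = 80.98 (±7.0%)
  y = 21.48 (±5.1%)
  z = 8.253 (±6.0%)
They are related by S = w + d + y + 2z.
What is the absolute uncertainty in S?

For a sum/difference, combine absolute errors in quadrature:
  (δw)² = 1.46;  (δd)² = 32.1;  (δy)² = 1.20;  (2·δz)² = 0.981
δS = √(35.8) = 5.98

5.98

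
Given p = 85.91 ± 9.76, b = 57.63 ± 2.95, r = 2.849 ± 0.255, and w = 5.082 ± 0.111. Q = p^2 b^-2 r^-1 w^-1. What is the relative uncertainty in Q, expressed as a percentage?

Q is a product of powers, so relative uncertainties combine in quadrature:
  (2·δp/p)² = (2×0.114)² = 0.0516;  (-2·δb/b)² = (-2×0.0512)² = 0.0105;  (-1·δr/r)² = (-1×0.0895)² = 0.00801;  (-1·δw/w)² = (-1×0.0218)² = 0.000477
δQ/Q = √(0.0706) = 0.266

26.6%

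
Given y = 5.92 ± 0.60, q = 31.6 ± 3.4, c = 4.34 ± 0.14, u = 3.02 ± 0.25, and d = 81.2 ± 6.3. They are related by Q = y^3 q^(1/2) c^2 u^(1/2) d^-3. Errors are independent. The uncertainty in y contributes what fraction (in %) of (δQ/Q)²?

(δQ/Q)² = (3·δy/y)² + (½·δq/q)² + (2·δc/c)² + (½·δu/u)² + (-3·δd/d)²
  y term: (3×0.101)² = 0.0924
  q term: (0.5×0.108)² = 0.00289
  c term: (2×0.0323)² = 0.00416
  u term: (0.5×0.0828)² = 0.00171
  d term: (-3×0.0776)² = 0.0542
Total = 0.155. Share from y = 0.0924/0.155 = 0.595.

59.5%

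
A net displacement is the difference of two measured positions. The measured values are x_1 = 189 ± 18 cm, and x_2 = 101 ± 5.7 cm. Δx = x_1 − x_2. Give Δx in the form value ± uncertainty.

88.0 ± 18.9 cm

For a sum/difference, combine absolute errors in quadrature:
  (δx_1)² = 324;  (δx_2)² = 32.5
δΔx = √(356) = 18.9 cm
Δx = 88.0 cm.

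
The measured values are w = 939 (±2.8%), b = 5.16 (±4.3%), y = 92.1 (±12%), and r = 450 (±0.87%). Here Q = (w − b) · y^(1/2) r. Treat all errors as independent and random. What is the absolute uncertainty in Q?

Let u = w − b = 934. δu = √(δw² + δb²) = √(691 + 0.0492) = 26.3, so δu/u = 0.0282.
Q is then a monomial in u, y, r:
δQ/Q = √((δu/u)² + (½·δy/y)² + (1·δr/r)²) = √(0.000793 + 0.00360 + 7.57e-05) = 0.0668
Q = 4.03e+06, so δQ = 0.0668 × 4.03e+06 = 2.7e+05.

2.7e+05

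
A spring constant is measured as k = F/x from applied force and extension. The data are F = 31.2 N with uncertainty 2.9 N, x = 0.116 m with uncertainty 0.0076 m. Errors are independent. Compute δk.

For a monomial k ∝ F, x^-1, fractional errors add in quadrature:
  (1·δF/F)² = (1×0.0929)² = 0.00864;  (-1·δx/x)² = (-1×0.0655)² = 0.00429
δk/k = √(0.0129) = 0.114
k = 269 N/m, so δk = 0.114 × 269 = 30.6 N/m.

30.6 N/m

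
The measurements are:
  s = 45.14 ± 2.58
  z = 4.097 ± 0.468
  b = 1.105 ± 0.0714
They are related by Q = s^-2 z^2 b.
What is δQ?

Products/powers → add relative errors in quadrature, weighted by exponent:
  (-2·δs/s)² = (-2×0.0572)² = 0.0131;  (2·δz/z)² = (2×0.114)² = 0.0522;  (1·δb/b)² = (1×0.0646)² = 0.00418
δQ/Q = √(0.0694) = 0.264
Q = 0.009103, so δQ = 0.264 × 0.009103 = 0.00240.

0.00240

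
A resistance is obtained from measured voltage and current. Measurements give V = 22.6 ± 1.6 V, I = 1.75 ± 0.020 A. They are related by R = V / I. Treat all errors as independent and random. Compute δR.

0.926 Ω

Each factor contributes (exponent × relative error)² to (δR/R)²:
  (1·δV/V)² = (1×0.0708)² = 0.00501;  (-1·δI/I)² = (-1×0.0114)² = 0.000131
δR/R = √(0.00514) = 0.0717
R = 12.9 Ω, so δR = 0.0717 × 12.9 = 0.926 Ω.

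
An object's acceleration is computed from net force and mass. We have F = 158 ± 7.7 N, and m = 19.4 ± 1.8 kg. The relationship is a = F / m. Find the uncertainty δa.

Each factor contributes (exponent × relative error)² to (δa/a)²:
  (1·δF/F)² = (1×0.0487)² = 0.00238;  (-1·δm/m)² = (-1×0.0928)² = 0.00861
δa/a = √(0.0110) = 0.105
a = 8.14 m/s^2, so δa = 0.105 × 8.14 = 0.854 m/s^2.

0.854 m/s^2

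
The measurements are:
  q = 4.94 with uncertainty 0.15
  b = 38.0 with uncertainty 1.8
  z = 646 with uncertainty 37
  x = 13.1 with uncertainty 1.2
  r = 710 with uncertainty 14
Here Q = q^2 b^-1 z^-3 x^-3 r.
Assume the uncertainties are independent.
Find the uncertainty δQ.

2.51e-10

Q is a product of powers, so relative uncertainties combine in quadrature:
  (2·δq/q)² = (2×0.0304)² = 0.00369;  (-1·δb/b)² = (-1×0.0474)² = 0.00224;  (-3·δz/z)² = (-3×0.0573)² = 0.0295;  (-3·δx/x)² = (-3×0.0916)² = 0.0755;  (1·δr/r)² = (1×0.0197)² = 0.000389
δQ/Q = √(0.111) = 0.334
Q = 7.52e-10, so δQ = 0.334 × 7.52e-10 = 2.51e-10.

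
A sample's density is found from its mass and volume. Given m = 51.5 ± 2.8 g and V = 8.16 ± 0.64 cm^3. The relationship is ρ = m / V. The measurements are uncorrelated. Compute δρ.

Since ρ is a product/quotient, work with relative uncertainties:
  (1·δm/m)² = (1×0.0544)² = 0.00296;  (-1·δV/V)² = (-1×0.0784)² = 0.00615
δρ/ρ = √(0.00911) = 0.0954
ρ = 6.31 g/cm^3, so δρ = 0.0954 × 6.31 = 0.602 g/cm^3.

0.602 g/cm^3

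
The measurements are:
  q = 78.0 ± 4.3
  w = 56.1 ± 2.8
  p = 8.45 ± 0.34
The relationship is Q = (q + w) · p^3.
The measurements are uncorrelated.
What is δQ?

Let u = q + w = 134. δu = √(δq² + δw²) = √(18.5 + 7.84) = 5.13, so δu/u = 0.0383.
Q is then a monomial in u, p:
δQ/Q = √((δu/u)² + (3·δp/p)²) = √(0.00146 + 0.0146) = 0.127
Q = 80900, so δQ = 0.127 × 80900 = 10200.

10200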